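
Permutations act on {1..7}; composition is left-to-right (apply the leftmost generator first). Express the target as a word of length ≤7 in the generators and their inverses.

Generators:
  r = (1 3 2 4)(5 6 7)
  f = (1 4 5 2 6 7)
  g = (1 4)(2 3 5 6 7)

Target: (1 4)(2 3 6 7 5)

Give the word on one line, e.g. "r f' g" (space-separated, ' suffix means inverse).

r g' g' f g'

  after r: (1 3 2 4)(5 6 7)
  after g': (1 2)(3 7)
  after g': (1 7 2 4)(3 6 5)
  after f: (2 5 3 7 6)
  after g': (1 4)(2 3 6 7 5)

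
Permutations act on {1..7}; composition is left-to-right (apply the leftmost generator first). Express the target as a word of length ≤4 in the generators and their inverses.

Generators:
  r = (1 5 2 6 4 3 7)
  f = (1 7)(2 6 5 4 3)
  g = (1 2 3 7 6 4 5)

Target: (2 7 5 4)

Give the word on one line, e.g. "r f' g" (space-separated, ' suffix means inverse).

  after f': (1 7)(2 3 4 5 6)
  after r: (2 7 5 4)

f' r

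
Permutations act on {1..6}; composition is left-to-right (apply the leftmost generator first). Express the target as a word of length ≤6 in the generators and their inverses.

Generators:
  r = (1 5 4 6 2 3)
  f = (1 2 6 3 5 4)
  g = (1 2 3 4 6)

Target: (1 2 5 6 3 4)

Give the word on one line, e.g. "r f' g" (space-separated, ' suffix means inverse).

f' g' f' g f

  after f': (1 4 5 3 6 2)
  after g': (1 3 4 5 2 6)
  after f': (1 6 4 3 5)
  after g: (2 3 5)
  after f: (1 2 5 6 3 4)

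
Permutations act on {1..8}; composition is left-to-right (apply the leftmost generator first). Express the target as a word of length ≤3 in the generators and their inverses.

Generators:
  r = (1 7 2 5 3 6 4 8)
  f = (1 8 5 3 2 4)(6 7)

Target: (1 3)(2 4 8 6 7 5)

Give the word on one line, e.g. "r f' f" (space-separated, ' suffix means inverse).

  after r: (1 7 2 5 3 6 4 8)
  after f': (1 6 2 8 4)(3 7)
  after r': (1 3)(2 4 8 6 7 5)

r f' r'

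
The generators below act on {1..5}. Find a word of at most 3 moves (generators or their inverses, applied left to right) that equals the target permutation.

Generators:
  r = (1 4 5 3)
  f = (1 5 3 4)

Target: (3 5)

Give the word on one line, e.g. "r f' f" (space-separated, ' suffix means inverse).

  after f': (1 4 3 5)
  after r: (1 5 4)
  after f': (3 5)

f' r f'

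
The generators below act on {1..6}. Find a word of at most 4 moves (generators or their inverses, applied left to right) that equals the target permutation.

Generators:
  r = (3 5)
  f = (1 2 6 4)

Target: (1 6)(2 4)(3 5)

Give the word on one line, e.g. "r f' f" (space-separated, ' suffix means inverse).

  after f': (1 4 6 2)
  after r': (1 4 6 2)(3 5)
  after f': (1 6)(2 4)(3 5)

f' r' f'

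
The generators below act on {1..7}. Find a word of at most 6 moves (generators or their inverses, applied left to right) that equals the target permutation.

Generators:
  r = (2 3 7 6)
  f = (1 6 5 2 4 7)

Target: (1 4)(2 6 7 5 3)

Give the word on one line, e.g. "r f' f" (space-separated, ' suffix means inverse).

  after r': (2 6 7 3)
  after f': (1 7 3 5 6 4 2)
  after r: (1 6 4 3 5 2)
  after r: (1 2)(3 5)(4 7 6)
  after f: (1 4)(2 6 7 5 3)

r' f' r r f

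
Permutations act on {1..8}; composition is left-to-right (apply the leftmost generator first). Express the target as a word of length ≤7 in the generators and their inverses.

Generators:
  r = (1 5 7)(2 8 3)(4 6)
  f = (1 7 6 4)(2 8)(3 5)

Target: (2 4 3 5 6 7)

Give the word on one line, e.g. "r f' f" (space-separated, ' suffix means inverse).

r' f' r r f'

  after r': (1 7 5)(2 3 8)(4 6)
  after f': (2 5 4 7 3)
  after r: (1 5 6 4)(2 7)(3 8)
  after r: (1 7 8 2)(4 5)
  after f': (2 4 3 5 6 7)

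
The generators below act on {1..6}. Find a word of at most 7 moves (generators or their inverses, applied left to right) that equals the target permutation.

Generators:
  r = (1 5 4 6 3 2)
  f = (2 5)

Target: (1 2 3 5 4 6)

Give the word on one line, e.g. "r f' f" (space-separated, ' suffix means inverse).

f r' f' r' r'

  after f: (2 5)
  after r': (1 2)(3 6 4 5)
  after f': (1 5 3 6 4 2)
  after r': (3 4)(5 6)
  after r': (1 2 3 5 4 6)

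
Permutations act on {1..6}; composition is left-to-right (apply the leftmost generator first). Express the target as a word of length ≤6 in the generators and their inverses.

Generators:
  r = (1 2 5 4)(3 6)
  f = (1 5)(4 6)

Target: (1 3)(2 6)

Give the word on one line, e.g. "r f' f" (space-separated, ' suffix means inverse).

f r f' r' f

  after f: (1 5)(4 6)
  after r: (1 4 3 6)(2 5)
  after f': (1 6 5 2)(3 4)
  after r': (1 3 5)(2 4 6)
  after f: (1 3)(2 6)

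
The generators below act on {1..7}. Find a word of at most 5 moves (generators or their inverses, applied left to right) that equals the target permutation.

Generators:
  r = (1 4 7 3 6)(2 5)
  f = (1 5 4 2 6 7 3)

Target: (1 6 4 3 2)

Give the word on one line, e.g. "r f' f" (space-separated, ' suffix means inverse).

  after r': (1 6 3 7 4)(2 5)
  after f: (1 7 2 4 5 6)
  after f: (1 3)(5 7 6)
  after r': (1 7 3 6 2 5 4)
  after f': (1 6 4 3 2)

r' f f r' f'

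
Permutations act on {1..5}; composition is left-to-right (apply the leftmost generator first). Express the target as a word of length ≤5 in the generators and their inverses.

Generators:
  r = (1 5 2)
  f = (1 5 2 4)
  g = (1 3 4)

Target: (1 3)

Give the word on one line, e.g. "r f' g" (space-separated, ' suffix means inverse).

  after g': (1 4 3)
  after r': (1 4 3 2 5)
  after f: (3 4)
  after g: (1 3)

g' r' f g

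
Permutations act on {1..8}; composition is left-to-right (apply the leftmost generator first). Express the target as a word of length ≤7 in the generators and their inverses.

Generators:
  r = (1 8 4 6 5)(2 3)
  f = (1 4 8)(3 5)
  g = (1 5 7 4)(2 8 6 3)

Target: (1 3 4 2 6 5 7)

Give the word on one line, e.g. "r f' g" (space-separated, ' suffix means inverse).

g r' f r f

  after g: (1 5 7 4)(2 8 6 3)
  after r': (1 6 2)(4 5 7 8)
  after f: (1 6 2 4 3 5 7)
  after r: (1 5 7 8 4 2 6 3)
  after f: (1 3 4 2 6 5 7)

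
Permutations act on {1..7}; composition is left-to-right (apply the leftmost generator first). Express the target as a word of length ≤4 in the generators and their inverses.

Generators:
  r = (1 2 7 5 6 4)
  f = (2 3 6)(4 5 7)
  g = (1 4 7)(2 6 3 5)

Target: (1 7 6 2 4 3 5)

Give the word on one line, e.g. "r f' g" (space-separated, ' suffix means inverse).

r' g

  after r': (1 4 6 5 7 2)
  after g: (1 7 6 2 4 3 5)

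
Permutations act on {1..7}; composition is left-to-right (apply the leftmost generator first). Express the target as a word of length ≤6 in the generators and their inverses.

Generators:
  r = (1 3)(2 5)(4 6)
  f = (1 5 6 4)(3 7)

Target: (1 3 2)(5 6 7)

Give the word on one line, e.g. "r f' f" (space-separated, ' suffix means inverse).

  after r: (1 3)(2 5)(4 6)
  after f: (1 7 3 5 2 6)
  after r: (1 7)(2 4 6 3)
  after f: (1 3 2)(5 6 7)

r f r f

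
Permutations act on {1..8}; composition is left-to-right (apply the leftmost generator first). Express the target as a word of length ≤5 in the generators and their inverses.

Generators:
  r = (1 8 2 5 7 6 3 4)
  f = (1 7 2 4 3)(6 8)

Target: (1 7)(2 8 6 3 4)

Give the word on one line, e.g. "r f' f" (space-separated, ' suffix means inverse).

  after f: (1 7 2 4 3)(6 8)
  after r: (1 6 2)(3 8)(5 7)
  after f: (1 8)(2 7 5)(3 6 4)
  after r: (1 2 6)
  after f': (1 7)(2 8 6 3 4)

f r f r f'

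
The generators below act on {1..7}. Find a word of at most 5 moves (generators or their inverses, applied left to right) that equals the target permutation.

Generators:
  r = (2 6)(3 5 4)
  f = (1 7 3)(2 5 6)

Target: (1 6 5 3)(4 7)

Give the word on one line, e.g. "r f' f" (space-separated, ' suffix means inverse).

  after f': (1 3 7)(2 6 5)
  after r: (1 5 6 4 3 7)
  after f: (1 6 4)(2 5)
  after f: (1 2 6 4 7 3)
  after r': (1 6 5 3)(4 7)

f' r f f r'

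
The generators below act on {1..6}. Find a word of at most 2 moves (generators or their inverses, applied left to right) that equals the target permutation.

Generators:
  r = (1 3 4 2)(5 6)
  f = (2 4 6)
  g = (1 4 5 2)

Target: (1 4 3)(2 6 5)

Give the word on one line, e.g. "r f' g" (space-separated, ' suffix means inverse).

r' f

  after r': (1 2 4 3)(5 6)
  after f: (1 4 3)(2 6 5)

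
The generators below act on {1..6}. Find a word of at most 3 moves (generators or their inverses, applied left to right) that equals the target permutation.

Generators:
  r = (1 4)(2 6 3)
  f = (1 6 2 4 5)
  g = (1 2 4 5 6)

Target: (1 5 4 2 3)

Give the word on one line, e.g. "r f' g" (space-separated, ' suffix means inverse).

r f r'

  after r: (1 4)(2 6 3)
  after f: (1 5)(3 4 6)
  after r': (1 5 4 2 3)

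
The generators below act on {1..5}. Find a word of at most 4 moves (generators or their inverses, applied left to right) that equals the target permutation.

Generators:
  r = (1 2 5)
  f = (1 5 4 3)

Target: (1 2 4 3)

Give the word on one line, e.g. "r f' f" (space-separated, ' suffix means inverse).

r f' f' f'

  after r: (1 2 5)
  after f': (1 2)(3 4 5)
  after f': (1 2 3 5 4)
  after f': (1 2 4 3)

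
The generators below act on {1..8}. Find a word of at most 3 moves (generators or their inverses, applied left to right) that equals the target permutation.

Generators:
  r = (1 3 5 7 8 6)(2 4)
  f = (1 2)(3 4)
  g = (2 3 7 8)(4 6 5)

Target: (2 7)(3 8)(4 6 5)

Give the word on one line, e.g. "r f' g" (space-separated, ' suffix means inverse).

  after g': (2 8 7 3)(4 5 6)
  after g': (2 7)(3 8)(4 6 5)

g' g'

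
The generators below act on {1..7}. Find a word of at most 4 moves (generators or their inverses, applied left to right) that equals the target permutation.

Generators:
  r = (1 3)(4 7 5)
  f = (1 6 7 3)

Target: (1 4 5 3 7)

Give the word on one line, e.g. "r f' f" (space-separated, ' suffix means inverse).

  after f: (1 6 7 3)
  after f: (1 7)(3 6)
  after r': (1 4 5 7 3 6)
  after f: (1 4 5 3 7)

f f r' f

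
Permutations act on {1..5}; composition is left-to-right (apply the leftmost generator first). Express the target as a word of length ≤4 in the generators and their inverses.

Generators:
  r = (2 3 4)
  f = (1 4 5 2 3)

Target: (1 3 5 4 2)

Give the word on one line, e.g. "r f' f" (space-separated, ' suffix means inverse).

  after r: (2 3 4)
  after f: (1 4 3 5 2)
  after r': (1 3 5 4 2)

r f r'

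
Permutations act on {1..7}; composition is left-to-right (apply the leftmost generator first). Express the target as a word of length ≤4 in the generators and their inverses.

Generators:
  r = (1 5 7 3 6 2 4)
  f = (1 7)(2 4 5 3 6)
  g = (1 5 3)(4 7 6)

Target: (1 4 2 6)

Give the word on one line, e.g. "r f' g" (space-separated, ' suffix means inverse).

r' r' f

  after r': (1 4 2 6 3 7 5)
  after r': (1 2 3 5 4 6 7)
  after f: (1 4 2 6)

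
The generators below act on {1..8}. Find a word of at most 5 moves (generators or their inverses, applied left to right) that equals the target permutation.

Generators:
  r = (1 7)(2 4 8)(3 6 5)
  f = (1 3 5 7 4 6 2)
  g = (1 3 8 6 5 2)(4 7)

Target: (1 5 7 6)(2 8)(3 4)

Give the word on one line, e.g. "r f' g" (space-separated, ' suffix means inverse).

  after f': (1 2 6 4 7 5 3)
  after f': (1 6 7 3 2 4 5)
  after r: (1 5 7 6)(2 8)(3 4)

f' f' r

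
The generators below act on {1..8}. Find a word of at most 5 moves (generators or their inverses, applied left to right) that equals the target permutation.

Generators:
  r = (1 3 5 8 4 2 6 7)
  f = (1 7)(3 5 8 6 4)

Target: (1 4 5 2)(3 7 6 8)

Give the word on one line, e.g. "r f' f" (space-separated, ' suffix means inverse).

  after r': (1 7 6 2 4 8 5 3)
  after f': (2 6)(3 7 8)(4 5)
  after r: (1 3)(2 7 4 8 5)
  after f': (1 4 5 2)(3 7 6 8)

r' f' r f'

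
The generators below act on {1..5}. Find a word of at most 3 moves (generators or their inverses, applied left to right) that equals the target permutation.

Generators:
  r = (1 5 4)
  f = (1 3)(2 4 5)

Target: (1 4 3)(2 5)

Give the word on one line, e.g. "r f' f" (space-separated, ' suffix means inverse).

r f'

  after r: (1 5 4)
  after f': (1 4 3)(2 5)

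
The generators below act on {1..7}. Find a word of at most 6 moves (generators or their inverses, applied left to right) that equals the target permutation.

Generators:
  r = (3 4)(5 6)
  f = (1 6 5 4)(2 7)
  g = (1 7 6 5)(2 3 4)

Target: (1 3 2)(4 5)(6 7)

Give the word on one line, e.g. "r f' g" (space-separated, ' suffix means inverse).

g f g f

  after g: (1 7 6 5)(2 3 4)
  after f: (1 2 3)(4 7 5 6)
  after g: (1 3 7)(2 4 6)
  after f: (1 3 2)(4 5)(6 7)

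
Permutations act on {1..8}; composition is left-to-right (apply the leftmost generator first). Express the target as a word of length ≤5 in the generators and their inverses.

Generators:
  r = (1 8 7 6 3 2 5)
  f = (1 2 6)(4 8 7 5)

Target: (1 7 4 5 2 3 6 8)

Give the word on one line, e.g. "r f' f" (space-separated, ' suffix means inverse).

  after r': (1 5 2 3 6 7 8)
  after f: (1 4 8 2 3)(5 6)
  after f: (1 8 6 4 7 5)(2 3)
  after f: (1 7 4 5 2 3 6 8)

r' f f f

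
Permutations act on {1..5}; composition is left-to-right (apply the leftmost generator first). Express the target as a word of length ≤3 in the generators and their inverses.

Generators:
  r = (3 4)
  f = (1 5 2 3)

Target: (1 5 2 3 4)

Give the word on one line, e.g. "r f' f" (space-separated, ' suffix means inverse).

  after r': (3 4)
  after f: (1 5 2 3 4)

r' f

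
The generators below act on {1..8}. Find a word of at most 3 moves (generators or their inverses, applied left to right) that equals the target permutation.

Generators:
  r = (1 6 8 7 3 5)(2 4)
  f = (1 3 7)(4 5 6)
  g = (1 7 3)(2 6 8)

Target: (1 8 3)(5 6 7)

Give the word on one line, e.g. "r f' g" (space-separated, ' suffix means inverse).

r r

  after r: (1 6 8 7 3 5)(2 4)
  after r: (1 8 3)(5 6 7)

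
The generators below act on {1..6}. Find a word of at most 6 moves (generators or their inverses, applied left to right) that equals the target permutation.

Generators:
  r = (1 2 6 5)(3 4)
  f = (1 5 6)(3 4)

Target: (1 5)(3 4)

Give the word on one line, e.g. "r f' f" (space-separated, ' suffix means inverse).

f' r r f' r

  after f': (1 6 5)(3 4)
  after r: (1 5 2 6)
  after r: (2 5 6)(3 4)
  after f': (1 6 2)
  after r: (1 5)(3 4)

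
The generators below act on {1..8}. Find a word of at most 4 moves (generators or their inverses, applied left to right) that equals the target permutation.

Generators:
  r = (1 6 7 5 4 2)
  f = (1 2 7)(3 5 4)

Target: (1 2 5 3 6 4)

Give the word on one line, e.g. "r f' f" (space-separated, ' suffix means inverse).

r f r' r'

  after r: (1 6 7 5 4 2)
  after f: (1 6)(3 5)(4 7)
  after r': (2 4 6)(3 7 5)
  after r': (1 2 5 3 6 4)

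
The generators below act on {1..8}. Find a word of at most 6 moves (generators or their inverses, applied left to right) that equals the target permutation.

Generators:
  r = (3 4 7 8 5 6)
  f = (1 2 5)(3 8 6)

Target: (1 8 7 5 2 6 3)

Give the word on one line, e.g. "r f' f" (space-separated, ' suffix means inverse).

f r f r'

  after f: (1 2 5)(3 8 6)
  after r: (1 2 6 4 7 8 3 5)
  after f: (1 5 2 3)(4 7 6)
  after r': (1 8 7 5 2 6 3)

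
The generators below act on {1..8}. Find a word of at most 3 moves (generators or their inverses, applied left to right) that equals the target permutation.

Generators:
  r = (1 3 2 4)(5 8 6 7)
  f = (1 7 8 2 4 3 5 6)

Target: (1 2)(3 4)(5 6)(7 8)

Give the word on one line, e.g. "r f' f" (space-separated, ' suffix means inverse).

  after r': (1 4 2 3)(5 7 6 8)
  after r': (1 2)(3 4)(5 6)(7 8)

r' r'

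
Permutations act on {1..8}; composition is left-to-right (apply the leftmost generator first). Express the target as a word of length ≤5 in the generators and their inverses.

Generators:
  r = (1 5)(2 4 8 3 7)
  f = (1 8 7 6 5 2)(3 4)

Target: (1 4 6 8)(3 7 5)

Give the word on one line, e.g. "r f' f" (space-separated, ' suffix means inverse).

  after f: (1 8 7 6 5 2)(3 4)
  after r: (1 3 8 2 5 4 7 6)
  after f: (1 4 6 8)(3 7 5)

f r f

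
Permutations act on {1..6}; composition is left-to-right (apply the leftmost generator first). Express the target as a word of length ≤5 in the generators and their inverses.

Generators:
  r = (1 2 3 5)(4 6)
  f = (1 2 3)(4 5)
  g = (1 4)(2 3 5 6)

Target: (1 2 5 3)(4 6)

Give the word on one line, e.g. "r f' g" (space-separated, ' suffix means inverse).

f' f' f' f' r'

  after f': (1 3 2)(4 5)
  after f': (1 2 3)
  after f': (4 5)
  after f': (1 3 2)
  after r': (1 2 5 3)(4 6)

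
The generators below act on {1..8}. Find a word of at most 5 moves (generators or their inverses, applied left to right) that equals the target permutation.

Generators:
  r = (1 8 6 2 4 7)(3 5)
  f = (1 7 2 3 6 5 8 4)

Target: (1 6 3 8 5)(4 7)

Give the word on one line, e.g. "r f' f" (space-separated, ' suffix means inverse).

  after f': (1 4 8 5 6 3 2 7)
  after r': (1 2 4)(3 6 5 8)
  after r': (1 6 3 8 5)(4 7)

f' r' r'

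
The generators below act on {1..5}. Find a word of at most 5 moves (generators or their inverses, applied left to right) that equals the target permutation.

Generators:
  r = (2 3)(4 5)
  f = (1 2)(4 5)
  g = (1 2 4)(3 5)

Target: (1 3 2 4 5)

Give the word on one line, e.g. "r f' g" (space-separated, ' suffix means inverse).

  after f: (1 2)(4 5)
  after g: (1 4 3 5)
  after r': (1 5)(2 3 4)
  after g: (1 3)(2 5)
  after f: (1 3 2 4 5)

f g r' g f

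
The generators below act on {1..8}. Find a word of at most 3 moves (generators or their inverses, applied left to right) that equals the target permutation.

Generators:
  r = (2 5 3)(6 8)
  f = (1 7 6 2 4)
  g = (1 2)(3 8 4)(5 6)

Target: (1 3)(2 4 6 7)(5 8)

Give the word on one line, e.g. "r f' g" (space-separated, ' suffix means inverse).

f' r g

  after f': (1 4 2 6 7)
  after r: (1 4 5 3 2 8 6 7)
  after g: (1 3)(2 4 6 7)(5 8)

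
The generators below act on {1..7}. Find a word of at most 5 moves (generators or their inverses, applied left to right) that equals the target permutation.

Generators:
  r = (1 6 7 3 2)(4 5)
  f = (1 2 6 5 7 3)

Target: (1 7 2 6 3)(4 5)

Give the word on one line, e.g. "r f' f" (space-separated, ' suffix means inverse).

r' r' r'

  after r': (1 2 3 7 6)(4 5)
  after r': (1 3 6 2 7)
  after r': (1 7 2 6 3)(4 5)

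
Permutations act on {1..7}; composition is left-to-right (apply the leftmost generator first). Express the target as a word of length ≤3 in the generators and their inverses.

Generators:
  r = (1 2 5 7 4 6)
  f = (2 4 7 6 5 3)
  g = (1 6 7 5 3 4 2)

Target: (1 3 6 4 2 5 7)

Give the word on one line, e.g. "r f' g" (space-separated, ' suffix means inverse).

g' r f

  after g': (1 2 4 3 5 7 6)
  after r: (1 5 4 3 7)(2 6)
  after f: (1 3 6 4 2 5 7)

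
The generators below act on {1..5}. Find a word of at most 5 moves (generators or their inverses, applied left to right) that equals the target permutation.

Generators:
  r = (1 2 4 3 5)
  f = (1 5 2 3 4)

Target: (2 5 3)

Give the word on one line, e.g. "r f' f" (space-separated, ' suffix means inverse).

  after r: (1 2 4 3 5)
  after f': (1 5 4 2 3)
  after r: (2 5 3)

r f' r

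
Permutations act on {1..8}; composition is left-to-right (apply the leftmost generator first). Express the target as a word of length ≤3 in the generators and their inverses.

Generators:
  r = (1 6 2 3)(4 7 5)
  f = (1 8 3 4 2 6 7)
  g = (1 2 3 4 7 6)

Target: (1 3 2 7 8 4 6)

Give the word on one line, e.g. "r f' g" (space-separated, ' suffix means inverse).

f f

  after f: (1 8 3 4 2 6 7)
  after f: (1 3 2 7 8 4 6)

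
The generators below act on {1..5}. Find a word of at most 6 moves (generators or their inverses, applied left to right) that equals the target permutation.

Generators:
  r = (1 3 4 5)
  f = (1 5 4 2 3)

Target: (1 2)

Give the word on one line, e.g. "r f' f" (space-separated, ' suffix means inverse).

  after r: (1 3 4 5)
  after f': (1 2 4)(3 5)
  after r': (1 2 3 4 5)
  after r': (1 2)

r f' r' r'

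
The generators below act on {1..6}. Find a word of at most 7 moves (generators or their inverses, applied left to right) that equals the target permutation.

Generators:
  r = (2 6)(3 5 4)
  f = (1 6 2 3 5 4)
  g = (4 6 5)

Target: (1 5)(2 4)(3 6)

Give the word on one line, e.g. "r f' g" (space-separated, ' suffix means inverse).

  after g': (4 5 6)
  after r: (2 6 3 5)
  after r: (3 4)(5 6)
  after f': (1 4 2 6 3 5)
  after g': (1 5)(2 4)(3 6)

g' r r f' g'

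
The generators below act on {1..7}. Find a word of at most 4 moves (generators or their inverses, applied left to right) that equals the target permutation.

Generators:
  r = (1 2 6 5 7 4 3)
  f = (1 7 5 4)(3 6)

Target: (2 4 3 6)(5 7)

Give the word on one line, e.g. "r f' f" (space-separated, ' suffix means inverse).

r r f' r

  after r: (1 2 6 5 7 4 3)
  after r: (1 6 7 3 2 5 4)
  after f': (1 3 2 7 6)
  after r: (2 4 3 6)(5 7)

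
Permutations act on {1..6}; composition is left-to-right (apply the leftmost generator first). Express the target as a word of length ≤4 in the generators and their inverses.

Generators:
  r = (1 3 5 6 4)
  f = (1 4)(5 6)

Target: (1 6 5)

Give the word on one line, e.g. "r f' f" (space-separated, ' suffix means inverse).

r' r' f r

  after r': (1 4 6 5 3)
  after r': (1 6 3 4 5)
  after f: (1 5 4 6 3)
  after r: (1 6 5)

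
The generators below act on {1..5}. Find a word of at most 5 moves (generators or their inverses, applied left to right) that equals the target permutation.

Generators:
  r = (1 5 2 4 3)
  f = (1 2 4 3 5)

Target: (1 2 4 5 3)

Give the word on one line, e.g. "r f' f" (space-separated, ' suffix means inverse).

r' f' f'

  after r': (1 3 4 2 5)
  after f': (1 4)(2 3)
  after f': (1 2 4 5 3)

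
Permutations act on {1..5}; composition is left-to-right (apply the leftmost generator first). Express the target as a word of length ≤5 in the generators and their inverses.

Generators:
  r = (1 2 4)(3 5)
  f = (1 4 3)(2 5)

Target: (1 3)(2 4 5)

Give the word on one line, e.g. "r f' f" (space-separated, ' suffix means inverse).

  after r: (1 2 4)(3 5)
  after r: (1 4 2)
  after f: (1 3)(2 4 5)

r r f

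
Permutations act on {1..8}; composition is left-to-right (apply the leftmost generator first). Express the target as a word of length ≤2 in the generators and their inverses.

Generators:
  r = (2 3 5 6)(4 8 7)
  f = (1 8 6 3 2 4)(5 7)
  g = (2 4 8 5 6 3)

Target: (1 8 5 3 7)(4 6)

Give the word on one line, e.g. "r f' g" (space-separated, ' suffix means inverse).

r f

  after r: (2 3 5 6)(4 8 7)
  after f: (1 8 5 3 7)(4 6)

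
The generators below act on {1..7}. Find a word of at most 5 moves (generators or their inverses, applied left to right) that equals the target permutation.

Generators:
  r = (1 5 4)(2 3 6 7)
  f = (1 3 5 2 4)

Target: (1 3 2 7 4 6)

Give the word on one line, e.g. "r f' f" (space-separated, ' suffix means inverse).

  after r': (1 4 5)(2 7 6 3)
  after r': (1 5 4)(2 6)(3 7)
  after f: (1 2 6 4 3 7 5)
  after r: (1 3 2 7 4 6)

r' r' f r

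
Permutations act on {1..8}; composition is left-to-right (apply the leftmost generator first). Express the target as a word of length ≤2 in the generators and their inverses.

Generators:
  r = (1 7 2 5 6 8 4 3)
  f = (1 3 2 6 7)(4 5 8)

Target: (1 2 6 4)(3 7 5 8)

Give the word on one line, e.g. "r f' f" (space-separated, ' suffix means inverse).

  after r: (1 7 2 5 6 8 4 3)
  after r: (1 2 6 4)(3 7 5 8)

r r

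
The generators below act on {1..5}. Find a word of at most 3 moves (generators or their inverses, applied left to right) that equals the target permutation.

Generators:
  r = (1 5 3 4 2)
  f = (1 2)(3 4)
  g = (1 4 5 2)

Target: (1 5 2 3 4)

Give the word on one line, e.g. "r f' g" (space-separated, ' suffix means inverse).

g g f'

  after g: (1 4 5 2)
  after g: (1 5)(2 4)
  after f': (1 5 2 3 4)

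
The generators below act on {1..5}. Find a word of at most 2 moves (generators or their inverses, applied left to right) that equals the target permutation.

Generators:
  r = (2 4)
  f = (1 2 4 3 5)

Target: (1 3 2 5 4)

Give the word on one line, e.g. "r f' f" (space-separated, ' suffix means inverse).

f' f'

  after f': (1 5 3 4 2)
  after f': (1 3 2 5 4)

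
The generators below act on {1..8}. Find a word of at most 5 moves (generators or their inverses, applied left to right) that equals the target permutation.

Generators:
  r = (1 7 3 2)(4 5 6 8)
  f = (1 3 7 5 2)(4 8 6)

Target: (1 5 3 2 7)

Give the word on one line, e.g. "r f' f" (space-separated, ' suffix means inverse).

  after f: (1 3 7 5 2)(4 8 6)
  after f: (1 7 2 3 5)(4 6 8)
  after f: (1 5 3 2 7)

f f f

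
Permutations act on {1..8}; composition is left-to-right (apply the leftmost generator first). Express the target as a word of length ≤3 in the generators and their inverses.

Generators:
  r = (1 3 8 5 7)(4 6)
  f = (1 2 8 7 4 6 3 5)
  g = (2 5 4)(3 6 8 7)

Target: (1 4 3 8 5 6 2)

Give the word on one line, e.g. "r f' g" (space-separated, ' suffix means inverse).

  after f': (1 5 3 6 4 7 8 2)
  after g: (1 4 3 8 5 6 2)

f' g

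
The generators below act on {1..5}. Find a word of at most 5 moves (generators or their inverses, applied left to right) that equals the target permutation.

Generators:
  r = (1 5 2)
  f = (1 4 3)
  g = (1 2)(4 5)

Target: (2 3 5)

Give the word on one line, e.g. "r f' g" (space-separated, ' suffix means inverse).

f g' f' r'

  after f: (1 4 3)
  after g': (1 5 4 3 2)
  after f': (1 5)(2 3)
  after r': (2 3 5)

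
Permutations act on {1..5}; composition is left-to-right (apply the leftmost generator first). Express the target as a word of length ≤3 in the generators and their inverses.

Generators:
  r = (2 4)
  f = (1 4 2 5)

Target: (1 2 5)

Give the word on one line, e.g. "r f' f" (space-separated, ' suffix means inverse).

  after f: (1 4 2 5)
  after r: (1 2 5)

f r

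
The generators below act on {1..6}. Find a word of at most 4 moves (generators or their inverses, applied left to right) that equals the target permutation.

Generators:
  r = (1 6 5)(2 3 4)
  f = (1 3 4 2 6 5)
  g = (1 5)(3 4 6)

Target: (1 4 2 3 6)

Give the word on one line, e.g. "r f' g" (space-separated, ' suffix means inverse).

f g

  after f: (1 3 4 2 6 5)
  after g: (1 4 2 3 6)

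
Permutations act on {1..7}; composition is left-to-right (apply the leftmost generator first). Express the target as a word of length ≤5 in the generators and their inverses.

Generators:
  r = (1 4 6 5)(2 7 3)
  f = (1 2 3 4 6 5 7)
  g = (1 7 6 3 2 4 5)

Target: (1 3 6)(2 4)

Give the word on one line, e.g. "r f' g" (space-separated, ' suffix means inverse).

r' f g f' f'

  after r': (1 5 6 4)(2 3 7)
  after f: (1 7 3)(2 4)
  after g: (1 6 3 7 2 5)
  after f': (1 4 3 5 7)(2 6)
  after f': (1 3 6)(2 4)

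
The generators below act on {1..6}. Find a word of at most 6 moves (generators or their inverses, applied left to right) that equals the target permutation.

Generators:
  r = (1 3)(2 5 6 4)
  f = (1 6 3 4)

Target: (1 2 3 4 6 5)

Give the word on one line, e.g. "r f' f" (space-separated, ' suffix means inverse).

r' r' f' r

  after r': (1 3)(2 4 6 5)
  after r': (2 6)(4 5)
  after f': (1 4 5 3 6 2)
  after r: (1 2 3 4 6 5)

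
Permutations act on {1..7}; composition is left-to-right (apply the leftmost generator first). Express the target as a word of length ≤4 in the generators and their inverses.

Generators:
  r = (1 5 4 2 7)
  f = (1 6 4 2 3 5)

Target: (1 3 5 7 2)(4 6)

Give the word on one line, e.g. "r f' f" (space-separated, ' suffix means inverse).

r r r f

  after r: (1 5 4 2 7)
  after r: (1 4 7 5 2)
  after r: (1 2 5 7 4)
  after f: (1 3 5 7 2)(4 6)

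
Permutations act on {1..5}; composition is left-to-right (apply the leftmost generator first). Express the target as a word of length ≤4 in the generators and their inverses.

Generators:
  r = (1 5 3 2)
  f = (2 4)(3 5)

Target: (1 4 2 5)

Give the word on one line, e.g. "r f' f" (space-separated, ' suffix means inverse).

r' f'

  after r': (1 2 3 5)
  after f': (1 4 2 5)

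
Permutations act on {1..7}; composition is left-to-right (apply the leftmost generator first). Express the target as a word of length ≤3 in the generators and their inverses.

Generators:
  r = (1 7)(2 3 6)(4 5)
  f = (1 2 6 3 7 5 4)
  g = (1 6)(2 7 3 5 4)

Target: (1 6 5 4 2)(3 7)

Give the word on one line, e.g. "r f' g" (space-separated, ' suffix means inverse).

r r g

  after r: (1 7)(2 3 6)(4 5)
  after r: (2 6 3)
  after g: (1 6 5 4 2)(3 7)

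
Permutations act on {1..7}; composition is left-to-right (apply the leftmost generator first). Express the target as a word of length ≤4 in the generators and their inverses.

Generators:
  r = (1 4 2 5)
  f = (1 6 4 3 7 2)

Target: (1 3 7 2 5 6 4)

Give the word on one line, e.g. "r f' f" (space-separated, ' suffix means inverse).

  after r: (1 4 2 5)
  after f: (1 3 7 2 5 6 4)

r f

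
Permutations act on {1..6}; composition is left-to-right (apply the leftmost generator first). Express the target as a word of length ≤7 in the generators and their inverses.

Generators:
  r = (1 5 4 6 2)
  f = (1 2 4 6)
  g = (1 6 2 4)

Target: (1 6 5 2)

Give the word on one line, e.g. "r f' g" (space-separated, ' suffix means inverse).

r' r' g' g' f

  after r': (1 2 6 4 5)
  after r': (1 6 5 2 4)
  after g': (5 6)
  after g': (1 4 2 6 5)
  after f: (1 6 5 2)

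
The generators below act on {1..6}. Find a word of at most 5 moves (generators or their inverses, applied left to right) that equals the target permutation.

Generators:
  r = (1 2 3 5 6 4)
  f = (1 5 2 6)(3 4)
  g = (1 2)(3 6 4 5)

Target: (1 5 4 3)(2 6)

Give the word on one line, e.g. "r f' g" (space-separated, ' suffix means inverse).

r f r'

  after r: (1 2 3 5 6 4)
  after f: (1 6 3 2 4 5)
  after r': (1 5 4 3)(2 6)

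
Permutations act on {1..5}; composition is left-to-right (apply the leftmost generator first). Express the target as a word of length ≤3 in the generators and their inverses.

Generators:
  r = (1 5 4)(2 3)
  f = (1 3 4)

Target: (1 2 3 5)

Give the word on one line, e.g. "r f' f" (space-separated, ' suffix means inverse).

  after f': (1 4 3)
  after f': (1 3 4)
  after r': (1 2 3 5)

f' f' r'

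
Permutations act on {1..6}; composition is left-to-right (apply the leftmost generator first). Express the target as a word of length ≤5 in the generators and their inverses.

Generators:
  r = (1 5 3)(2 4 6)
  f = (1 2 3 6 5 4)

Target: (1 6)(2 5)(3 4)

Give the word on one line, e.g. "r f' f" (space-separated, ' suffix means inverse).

  after r: (1 5 3)(2 4 6)
  after f: (1 4 5 6 3 2)
  after r': (1 2 3 6 5 4)
  after r': (1 6)(2 5)(3 4)

r f r' r'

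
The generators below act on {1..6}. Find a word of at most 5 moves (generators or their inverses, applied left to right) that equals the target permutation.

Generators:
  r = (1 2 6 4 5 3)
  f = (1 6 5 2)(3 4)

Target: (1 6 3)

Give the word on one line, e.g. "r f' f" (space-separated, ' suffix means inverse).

  after r': (1 3 5 4 6 2)
  after f: (1 4 5 3 2 6)
  after r': (1 6 3)

r' f r'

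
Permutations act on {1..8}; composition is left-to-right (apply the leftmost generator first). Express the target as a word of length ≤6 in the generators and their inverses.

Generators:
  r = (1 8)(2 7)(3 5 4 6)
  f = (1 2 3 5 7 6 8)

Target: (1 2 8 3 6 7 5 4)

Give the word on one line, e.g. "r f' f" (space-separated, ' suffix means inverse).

  after r': (1 8)(2 7)(3 6 4 5)
  after r': (3 4)(5 6)
  after r': (1 8)(2 7)(3 5 4 6)
  after f: (2 6 5 4 8)(3 7)
  after f: (1 2 8 3 6 7 5 4)

r' r' r' f f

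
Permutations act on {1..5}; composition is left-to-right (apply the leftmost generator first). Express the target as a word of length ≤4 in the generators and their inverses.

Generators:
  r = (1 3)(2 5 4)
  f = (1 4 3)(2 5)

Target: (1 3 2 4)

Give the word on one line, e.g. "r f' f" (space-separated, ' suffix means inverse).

f' r' r'

  after f': (1 3 4)(2 5)
  after r': (3 5 4)
  after r': (1 3 2 4)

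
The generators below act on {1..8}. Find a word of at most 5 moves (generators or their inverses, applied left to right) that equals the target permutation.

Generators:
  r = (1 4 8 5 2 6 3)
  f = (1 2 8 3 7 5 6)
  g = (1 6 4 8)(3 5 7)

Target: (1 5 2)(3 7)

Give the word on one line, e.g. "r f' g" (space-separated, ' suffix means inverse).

r' g' r' f

  after r': (1 3 6 2 5 8 4)
  after g': (1 7 5 4 8 6 2 3)
  after r': (1 7 8 2 6 5)
  after f: (1 5 2)(3 7)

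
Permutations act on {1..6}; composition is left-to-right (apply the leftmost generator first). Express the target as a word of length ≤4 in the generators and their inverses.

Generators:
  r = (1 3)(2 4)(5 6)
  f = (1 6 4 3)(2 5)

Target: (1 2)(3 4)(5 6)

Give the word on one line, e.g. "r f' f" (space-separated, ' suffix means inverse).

f r' f'

  after f: (1 6 4 3)(2 5)
  after r': (1 5 4)(2 6)
  after f': (1 2)(3 4)(5 6)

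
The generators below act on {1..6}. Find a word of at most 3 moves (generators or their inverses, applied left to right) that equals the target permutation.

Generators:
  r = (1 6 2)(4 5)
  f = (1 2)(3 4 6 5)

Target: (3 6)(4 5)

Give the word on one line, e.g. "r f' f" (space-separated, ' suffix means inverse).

f f

  after f: (1 2)(3 4 6 5)
  after f: (3 6)(4 5)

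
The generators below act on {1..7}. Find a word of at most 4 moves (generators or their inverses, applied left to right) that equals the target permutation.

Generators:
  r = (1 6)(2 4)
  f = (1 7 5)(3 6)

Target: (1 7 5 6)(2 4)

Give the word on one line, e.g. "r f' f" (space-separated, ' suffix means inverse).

f' f' r'

  after f': (1 5 7)(3 6)
  after f': (1 7 5)
  after r': (1 7 5 6)(2 4)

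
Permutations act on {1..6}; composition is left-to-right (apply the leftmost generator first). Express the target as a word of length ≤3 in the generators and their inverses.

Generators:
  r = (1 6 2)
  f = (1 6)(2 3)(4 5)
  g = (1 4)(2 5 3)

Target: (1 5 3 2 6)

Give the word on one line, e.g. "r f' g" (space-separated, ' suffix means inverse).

  after r': (1 2 6)
  after g': (1 3 5 2 6 4)
  after g': (1 5 3 2 6)

r' g' g'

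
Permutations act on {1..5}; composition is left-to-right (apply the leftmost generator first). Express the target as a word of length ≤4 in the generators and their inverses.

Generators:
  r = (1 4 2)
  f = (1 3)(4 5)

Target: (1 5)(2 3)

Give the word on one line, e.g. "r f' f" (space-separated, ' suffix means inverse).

  after r: (1 4 2)
  after f: (1 5 4 2 3)
  after r': (1 5)(2 3)

r f r'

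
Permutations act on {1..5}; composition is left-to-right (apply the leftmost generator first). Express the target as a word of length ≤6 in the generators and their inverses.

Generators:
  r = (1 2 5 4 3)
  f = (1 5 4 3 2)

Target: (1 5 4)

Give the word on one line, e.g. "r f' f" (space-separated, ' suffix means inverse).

  after f': (1 2 3 4 5)
  after f': (1 3 5 2 4)
  after r: (2 3 4)
  after f: (1 5 4)

f' f' r f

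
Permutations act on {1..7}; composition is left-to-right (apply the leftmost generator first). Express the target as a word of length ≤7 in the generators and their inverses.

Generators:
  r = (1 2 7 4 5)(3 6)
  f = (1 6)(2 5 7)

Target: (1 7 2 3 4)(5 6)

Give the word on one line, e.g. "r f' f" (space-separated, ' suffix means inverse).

r f' r f r'

  after r: (1 2 7 4 5)(3 6)
  after f': (1 7 4 2 5 6 3)
  after r: (1 4 7 5 3 2)
  after f: (1 4 2 6)(3 5)
  after r': (1 7 2 3 4)(5 6)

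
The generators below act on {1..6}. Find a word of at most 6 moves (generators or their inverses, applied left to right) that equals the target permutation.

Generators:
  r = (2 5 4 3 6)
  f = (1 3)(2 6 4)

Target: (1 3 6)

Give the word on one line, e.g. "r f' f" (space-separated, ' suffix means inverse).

f r f r

  after f: (1 3)(2 6 4)
  after r: (1 6 3)(4 5)
  after f: (1 4 5 2 6)
  after r: (1 3 6)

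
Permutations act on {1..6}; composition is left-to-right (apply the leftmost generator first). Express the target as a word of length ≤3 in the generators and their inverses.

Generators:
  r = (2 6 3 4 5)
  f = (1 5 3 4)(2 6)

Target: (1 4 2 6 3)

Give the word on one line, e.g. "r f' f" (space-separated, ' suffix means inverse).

f' r' f

  after f': (1 4 3 5)(2 6)
  after r': (1 3 4 6 5)
  after f: (1 4 2 6 3)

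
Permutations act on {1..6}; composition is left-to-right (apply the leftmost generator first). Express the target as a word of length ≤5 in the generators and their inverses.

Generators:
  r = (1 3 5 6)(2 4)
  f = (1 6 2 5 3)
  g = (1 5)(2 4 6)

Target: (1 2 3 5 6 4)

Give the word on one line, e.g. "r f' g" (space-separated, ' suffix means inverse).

f' r' g' f'

  after f': (1 3 5 2 6)
  after r': (2 5 4)
  after g': (1 5 2)(4 6)
  after f': (1 2 3 5 6 4)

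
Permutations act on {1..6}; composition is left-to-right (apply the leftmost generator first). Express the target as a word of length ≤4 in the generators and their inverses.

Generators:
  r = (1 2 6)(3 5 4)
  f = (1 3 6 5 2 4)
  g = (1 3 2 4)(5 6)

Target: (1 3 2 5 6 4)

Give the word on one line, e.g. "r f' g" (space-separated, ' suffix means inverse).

  after f': (1 4 2 5 6 3)
  after g: (2 6)
  after g: (1 3 2 5 6 4)

f' g g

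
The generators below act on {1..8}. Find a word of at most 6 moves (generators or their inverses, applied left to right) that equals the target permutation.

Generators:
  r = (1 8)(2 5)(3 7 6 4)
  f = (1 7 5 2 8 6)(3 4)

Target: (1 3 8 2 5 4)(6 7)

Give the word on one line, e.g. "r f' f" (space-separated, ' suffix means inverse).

r r f' r r

  after r: (1 8)(2 5)(3 7 6 4)
  after r: (3 6)(4 7)
  after f': (1 6 4)(2 5 7 3 8)
  after r: (1 4 8 5 6 3)
  after r: (1 3 8 2 5 4)(6 7)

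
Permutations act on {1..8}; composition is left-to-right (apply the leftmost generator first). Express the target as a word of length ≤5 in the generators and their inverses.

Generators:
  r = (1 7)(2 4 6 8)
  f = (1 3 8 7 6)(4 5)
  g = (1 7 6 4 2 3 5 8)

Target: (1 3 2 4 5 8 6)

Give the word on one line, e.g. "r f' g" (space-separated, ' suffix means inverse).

  after r': (1 7)(2 8 6 4)
  after g': (2 5 3)(7 8)
  after f: (1 3 2 4 5 8 6)

r' g' f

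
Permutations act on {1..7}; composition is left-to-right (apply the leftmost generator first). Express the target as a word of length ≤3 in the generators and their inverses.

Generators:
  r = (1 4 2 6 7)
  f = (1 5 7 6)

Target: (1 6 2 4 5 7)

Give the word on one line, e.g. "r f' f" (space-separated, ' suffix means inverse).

  after r': (1 7 6 2 4)
  after f: (1 6 2 4 5 7)

r' f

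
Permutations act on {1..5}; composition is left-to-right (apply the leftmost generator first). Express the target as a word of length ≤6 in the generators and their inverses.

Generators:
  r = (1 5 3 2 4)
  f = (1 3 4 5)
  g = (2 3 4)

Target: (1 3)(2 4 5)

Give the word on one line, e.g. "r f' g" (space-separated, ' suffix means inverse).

  after g: (2 3 4)
  after f': (1 5 4 2)
  after g: (1 5 2)(3 4)
  after f: (2 3 5)
  after f: (1 3)(2 4 5)

g f' g f f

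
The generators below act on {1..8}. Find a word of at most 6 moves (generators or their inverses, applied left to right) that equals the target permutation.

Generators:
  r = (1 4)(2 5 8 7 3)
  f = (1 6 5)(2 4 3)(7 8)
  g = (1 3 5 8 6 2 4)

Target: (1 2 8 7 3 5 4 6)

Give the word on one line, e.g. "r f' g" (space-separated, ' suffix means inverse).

  after r: (1 4)(2 5 8 7 3)
  after g': (1 2 3 6 8 7)
  after r': (1 3 6 5 2 7 4)
  after f: (1 2 8 7 3 5 4 6)

r g' r' f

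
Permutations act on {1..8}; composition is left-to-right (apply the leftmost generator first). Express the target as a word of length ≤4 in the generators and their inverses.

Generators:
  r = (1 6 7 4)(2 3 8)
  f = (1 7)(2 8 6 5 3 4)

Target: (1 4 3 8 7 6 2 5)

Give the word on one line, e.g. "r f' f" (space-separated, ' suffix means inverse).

  after r': (1 4 7 6)(2 8 3)
  after r': (1 7)(2 3 8)(4 6)
  after f': (2 5 6 3)(4 8)
  after r': (1 4 3 8 7 6 2 5)

r' r' f' r'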